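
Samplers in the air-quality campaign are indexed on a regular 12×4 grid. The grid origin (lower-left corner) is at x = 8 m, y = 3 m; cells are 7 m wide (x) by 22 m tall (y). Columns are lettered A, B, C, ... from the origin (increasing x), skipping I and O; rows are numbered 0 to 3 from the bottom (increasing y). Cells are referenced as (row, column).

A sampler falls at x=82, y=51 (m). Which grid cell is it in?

(2, L)

Column index: ⌊(82 − 8) / 7⌋ = ⌊10.571⌋ = 10 → column L
Row offset from origin: ⌊(51 − 3) / 22⌋ = ⌊2.182⌋ = 2 → row 2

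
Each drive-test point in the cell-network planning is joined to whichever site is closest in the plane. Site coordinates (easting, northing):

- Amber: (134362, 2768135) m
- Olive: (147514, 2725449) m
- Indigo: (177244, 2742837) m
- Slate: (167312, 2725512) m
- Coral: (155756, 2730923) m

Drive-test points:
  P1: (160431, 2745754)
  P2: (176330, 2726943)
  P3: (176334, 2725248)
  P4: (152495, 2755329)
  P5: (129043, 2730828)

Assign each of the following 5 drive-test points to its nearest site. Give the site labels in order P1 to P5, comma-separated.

P1 → Coral (d²=241814186.00)
P2 → Slate (d²=83372085.00)
P3 → Slate (d²=81466180.00)
P4 → Amber (d²=492799325.00)
P5 → Olive (d²=370111482.00)

Coral, Slate, Slate, Amber, Olive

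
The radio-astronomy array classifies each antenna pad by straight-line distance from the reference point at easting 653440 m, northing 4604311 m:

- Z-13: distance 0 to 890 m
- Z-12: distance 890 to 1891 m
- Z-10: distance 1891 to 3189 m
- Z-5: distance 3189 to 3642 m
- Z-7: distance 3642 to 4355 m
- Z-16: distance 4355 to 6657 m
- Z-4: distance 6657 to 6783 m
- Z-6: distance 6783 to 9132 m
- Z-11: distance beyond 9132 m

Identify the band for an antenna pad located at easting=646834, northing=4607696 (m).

Distance = √((646834−653440)² + (4607696−4604311)²) = √(43639236.000 + 11458225.000) = 7422.766 m.
6783 ≤ 7422.766 < 9132 → Z-6.

Z-6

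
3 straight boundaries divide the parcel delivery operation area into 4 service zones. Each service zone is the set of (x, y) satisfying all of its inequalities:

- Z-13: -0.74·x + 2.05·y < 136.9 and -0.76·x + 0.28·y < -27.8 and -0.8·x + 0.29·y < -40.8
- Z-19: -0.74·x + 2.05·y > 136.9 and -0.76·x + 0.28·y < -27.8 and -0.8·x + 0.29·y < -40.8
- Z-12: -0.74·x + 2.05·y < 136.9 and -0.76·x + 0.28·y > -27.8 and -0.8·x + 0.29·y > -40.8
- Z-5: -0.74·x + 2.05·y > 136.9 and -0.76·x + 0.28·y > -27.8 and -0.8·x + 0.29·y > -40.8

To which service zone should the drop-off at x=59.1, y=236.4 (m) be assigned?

Z-5

-0.74·59.1 + 2.05·236.4 = 440.886, which is > 136.9
-0.76·59.1 + 0.28·236.4 = 21.276, which is > -27.8
-0.8·59.1 + 0.29·236.4 = 21.276, which is > -40.8
This sign pattern matches Z-5.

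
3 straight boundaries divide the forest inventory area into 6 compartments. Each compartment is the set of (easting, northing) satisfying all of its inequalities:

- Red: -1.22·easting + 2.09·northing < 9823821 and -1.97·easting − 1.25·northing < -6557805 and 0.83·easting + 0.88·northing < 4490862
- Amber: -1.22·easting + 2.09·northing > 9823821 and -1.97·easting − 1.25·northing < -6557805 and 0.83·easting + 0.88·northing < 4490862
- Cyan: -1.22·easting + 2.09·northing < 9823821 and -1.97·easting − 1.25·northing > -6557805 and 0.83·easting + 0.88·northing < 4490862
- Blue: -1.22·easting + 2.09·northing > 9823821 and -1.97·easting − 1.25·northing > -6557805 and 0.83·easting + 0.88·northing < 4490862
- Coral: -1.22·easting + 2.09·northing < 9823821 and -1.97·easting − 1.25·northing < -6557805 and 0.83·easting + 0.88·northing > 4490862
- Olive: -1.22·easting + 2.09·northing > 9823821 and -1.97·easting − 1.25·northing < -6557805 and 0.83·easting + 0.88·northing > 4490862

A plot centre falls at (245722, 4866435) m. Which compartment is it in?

Amber

-1.22·245722 + 2.09·4866435 = 9871068.310, which is > 9823821
-1.97·245722 − 1.25·4866435 = -6567116.090, which is < -6557805
0.83·245722 + 0.88·4866435 = 4486412.060, which is < 4490862
This sign pattern matches Amber.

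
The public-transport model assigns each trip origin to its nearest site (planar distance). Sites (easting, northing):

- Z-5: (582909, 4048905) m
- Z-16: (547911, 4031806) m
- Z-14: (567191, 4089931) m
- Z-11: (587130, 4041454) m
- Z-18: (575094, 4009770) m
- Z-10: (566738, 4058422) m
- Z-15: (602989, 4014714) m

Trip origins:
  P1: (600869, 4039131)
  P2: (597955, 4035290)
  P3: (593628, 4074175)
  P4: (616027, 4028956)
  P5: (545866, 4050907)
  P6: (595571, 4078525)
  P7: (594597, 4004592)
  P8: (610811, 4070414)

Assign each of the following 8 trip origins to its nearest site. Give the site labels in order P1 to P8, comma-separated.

P1 → Z-11 (d²=194156450.00)
P2 → Z-11 (d²=155175521.00)
P3 → Z-5 (d²=753469861.00)
P4 → Z-15 (d²=372824008.00)
P5 → Z-16 (d²=369030226.00)
P6 → Z-14 (d²=935521236.00)
P7 → Z-15 (d²=172880548.00)
P8 → Z-5 (d²=1241158685.00)

Z-11, Z-11, Z-5, Z-15, Z-16, Z-14, Z-15, Z-5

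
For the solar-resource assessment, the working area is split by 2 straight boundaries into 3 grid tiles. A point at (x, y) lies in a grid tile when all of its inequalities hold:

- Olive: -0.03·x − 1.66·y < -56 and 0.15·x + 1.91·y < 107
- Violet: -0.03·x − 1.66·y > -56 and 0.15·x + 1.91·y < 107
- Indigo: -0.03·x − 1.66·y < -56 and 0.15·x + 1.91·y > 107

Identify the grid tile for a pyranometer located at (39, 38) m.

-0.03·39 − 1.66·38 = -64.250, which is < -56
0.15·39 + 1.91·38 = 78.430, which is < 107
This sign pattern matches Olive.

Olive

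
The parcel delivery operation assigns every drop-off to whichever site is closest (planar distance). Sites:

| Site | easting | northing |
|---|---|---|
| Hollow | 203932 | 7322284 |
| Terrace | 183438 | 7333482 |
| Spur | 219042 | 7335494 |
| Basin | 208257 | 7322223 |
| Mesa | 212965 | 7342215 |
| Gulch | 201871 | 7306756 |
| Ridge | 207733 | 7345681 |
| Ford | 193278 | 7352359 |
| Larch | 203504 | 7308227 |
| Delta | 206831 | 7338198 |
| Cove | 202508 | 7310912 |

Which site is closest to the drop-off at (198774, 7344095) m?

Squared distances to each site:
Hollow: 502324685.000; Terrace: 347828665.000; Spur: 484769025.000; Basin: 568311673.000; Mesa: 204918881.000; Gulch: 1403792330.000; Ridge: 82779077.000; Ford: 98499712.000; Larch: 1308886324.000; Delta: 99689858.000; Cove: 1115054245.000.
Minimum at Ridge.

Ridge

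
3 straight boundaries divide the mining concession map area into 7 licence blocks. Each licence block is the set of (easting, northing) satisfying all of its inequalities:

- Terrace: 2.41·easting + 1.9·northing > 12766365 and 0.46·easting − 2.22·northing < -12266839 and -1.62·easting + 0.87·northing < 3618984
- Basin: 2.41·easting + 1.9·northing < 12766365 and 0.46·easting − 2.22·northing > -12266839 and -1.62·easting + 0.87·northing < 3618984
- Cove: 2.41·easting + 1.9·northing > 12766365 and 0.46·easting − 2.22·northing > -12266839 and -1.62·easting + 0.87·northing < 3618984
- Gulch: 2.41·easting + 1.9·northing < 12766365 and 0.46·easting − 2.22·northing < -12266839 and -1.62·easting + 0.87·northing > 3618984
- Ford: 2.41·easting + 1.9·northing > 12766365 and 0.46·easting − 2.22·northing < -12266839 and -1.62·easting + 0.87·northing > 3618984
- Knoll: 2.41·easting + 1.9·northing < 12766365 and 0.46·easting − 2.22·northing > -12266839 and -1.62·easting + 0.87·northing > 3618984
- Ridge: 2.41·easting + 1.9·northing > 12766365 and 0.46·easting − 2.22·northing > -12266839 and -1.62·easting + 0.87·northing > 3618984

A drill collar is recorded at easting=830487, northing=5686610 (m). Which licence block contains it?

2.41·830487 + 1.9·5686610 = 12806032.670, which is > 12766365
0.46·830487 − 2.22·5686610 = -12242250.180, which is > -12266839
-1.62·830487 + 0.87·5686610 = 3601961.760, which is < 3618984
This sign pattern matches Cove.

Cove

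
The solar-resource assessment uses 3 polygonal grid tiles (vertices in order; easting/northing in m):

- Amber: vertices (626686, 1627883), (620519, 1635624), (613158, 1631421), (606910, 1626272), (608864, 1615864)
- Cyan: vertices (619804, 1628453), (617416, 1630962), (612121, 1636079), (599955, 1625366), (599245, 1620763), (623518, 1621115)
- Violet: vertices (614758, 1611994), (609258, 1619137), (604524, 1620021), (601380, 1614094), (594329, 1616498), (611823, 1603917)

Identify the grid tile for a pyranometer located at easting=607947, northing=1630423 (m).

Cast a ray rightward from (607947, 1630423). For each polygon, the edges (by vertex number in listed order) whose endpoints lie on opposite sides of northing = 1630423, where each meets that height, and whether that is right or left of the point:
Amber: 1–2 at easting≈624662.5 (right), 3–4 at easting≈611947.0 (right) → 2 crossings.
Cyan: 1–2 at easting≈617929.0 (right), 3–4 at easting≈605697.9 (left) → 1 crossing.
Violet: no edge straddles that height → 0 crossings.
Only Cyan has an odd count, so the point is inside Cyan.

Cyan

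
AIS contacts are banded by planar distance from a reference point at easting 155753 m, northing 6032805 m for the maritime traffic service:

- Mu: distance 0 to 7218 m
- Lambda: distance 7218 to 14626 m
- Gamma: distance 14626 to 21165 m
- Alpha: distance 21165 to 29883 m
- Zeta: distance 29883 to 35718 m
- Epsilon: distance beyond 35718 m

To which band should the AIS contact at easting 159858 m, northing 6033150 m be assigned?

Distance = √((159858−155753)² + (6033150−6032805)²) = √(16851025.000 + 119025.000) = 4119.472 m.
0 ≤ 4119.472 < 7218 → Mu.

Mu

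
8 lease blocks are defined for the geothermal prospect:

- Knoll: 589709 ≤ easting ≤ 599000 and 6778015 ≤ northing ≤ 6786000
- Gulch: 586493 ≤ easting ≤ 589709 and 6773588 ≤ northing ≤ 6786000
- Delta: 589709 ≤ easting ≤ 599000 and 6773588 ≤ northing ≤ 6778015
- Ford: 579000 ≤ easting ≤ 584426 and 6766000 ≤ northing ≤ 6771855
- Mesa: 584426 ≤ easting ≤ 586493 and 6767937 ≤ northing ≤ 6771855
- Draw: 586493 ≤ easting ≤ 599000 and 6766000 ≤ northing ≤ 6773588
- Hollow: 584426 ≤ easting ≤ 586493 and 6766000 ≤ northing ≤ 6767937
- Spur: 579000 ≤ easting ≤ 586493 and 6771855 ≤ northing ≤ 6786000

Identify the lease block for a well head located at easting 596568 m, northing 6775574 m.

The point has easting = 596568 and northing = 6775574.
Only Delta satisfies 589709 ≤ easting ≤ 599000 and 6773588 ≤ northing ≤ 6778015.

Delta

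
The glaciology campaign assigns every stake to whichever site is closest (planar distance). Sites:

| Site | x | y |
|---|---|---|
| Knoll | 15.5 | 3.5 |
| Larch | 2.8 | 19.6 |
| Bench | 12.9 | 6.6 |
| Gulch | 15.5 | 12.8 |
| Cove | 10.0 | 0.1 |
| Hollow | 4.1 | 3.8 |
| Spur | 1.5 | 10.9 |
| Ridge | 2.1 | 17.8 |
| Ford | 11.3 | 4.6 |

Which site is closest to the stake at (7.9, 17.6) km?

Squared distances to each site:
Knoll: 256.570; Larch: 30.010; Bench: 146.000; Gulch: 80.800; Cove: 310.660; Hollow: 204.880; Spur: 85.850; Ridge: 33.680; Ford: 180.560.
Minimum at Larch.

Larch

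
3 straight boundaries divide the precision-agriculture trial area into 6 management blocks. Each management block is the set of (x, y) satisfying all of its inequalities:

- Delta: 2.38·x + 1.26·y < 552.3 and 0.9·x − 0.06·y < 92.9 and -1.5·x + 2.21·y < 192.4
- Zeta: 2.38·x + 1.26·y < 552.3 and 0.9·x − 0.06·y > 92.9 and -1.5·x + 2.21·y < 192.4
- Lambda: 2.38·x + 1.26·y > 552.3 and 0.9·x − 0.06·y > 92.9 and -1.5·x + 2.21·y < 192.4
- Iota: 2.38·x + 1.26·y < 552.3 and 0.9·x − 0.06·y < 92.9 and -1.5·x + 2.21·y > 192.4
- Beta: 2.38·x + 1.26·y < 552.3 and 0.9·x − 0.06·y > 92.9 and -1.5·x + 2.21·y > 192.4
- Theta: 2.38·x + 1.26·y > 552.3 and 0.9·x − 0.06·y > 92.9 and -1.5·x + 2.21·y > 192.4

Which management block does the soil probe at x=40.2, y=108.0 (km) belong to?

Delta

2.38·40.2 + 1.26·108.0 = 231.756, which is < 552.3
0.9·40.2 − 0.06·108.0 = 29.700, which is < 92.9
-1.5·40.2 + 2.21·108.0 = 178.380, which is < 192.4
This sign pattern matches Delta.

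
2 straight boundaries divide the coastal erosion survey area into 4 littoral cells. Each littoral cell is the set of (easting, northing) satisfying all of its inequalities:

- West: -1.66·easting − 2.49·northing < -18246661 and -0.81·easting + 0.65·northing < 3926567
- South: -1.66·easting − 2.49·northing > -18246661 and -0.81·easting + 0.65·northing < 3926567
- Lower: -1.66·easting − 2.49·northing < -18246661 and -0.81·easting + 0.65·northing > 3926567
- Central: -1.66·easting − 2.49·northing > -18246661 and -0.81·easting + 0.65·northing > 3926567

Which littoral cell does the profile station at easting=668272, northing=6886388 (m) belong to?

-1.66·668272 − 2.49·6886388 = -18256437.640, which is < -18246661
-0.81·668272 + 0.65·6886388 = 3934851.880, which is > 3926567
This sign pattern matches Lower.

Lower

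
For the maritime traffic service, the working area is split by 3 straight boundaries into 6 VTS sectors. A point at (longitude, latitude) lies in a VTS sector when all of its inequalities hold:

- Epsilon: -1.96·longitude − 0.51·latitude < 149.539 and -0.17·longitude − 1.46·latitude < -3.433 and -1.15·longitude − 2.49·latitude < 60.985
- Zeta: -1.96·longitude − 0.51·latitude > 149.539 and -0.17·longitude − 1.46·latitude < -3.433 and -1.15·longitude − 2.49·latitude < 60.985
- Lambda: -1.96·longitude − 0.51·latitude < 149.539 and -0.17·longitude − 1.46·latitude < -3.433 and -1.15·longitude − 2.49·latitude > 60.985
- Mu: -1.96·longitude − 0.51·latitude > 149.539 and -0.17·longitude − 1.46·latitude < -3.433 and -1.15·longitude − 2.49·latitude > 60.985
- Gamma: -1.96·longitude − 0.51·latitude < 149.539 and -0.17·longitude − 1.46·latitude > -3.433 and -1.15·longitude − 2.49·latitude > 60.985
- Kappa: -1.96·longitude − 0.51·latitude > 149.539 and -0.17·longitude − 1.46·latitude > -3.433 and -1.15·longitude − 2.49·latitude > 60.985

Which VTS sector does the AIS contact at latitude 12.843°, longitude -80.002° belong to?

-1.96·-80.002 − 0.51·12.843 = 150.254, which is > 149.539
-0.17·-80.002 − 1.46·12.843 = -5.150, which is < -3.433
-1.15·-80.002 − 2.49·12.843 = 60.023, which is < 60.985
This sign pattern matches Zeta.

Zeta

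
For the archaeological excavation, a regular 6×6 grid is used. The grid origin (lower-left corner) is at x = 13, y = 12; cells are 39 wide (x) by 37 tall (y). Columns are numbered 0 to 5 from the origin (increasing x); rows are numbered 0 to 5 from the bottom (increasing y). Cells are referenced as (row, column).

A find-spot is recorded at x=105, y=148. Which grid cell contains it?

(3, 2)

Column index: ⌊(105 − 13) / 39⌋ = ⌊2.359⌋ = 2
Row offset from origin: ⌊(148 − 12) / 37⌋ = ⌊3.676⌋ = 3 → row 3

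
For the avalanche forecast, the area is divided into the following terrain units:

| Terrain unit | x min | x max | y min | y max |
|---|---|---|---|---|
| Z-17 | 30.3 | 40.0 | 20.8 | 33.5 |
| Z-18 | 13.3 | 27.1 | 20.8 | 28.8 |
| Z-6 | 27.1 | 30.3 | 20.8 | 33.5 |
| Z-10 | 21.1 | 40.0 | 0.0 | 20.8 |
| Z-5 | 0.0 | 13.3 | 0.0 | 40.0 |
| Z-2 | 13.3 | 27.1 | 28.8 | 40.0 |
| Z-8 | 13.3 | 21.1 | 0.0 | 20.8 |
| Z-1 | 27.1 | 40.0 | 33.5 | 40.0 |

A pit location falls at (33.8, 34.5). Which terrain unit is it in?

The point has x = 33.8 and y = 34.5.
Only Z-1 satisfies 27.1 ≤ x ≤ 40.0 and 33.5 ≤ y ≤ 40.0.

Z-1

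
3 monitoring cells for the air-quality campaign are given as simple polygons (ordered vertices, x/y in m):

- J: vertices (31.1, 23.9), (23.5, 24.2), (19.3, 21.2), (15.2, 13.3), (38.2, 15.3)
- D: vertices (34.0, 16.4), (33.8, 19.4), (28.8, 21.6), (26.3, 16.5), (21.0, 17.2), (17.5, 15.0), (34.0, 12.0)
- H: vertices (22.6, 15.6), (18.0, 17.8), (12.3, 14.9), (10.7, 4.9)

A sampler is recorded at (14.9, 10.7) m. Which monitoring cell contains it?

Cast a ray rightward from (14.9, 10.7). For each polygon, the edges (by vertex number in listed order) whose endpoints lie on opposite sides of y = 10.7, where each meets that height, and whether that is right or left of the point:
J: no edge straddles that height → 0 crossings.
D: no edge straddles that height → 0 crossings.
H: 3–4 at x≈11.63 (left), 4–1 at x≈17.15 (right) → 1 crossing.
Only H has an odd count, so the point is inside H.

H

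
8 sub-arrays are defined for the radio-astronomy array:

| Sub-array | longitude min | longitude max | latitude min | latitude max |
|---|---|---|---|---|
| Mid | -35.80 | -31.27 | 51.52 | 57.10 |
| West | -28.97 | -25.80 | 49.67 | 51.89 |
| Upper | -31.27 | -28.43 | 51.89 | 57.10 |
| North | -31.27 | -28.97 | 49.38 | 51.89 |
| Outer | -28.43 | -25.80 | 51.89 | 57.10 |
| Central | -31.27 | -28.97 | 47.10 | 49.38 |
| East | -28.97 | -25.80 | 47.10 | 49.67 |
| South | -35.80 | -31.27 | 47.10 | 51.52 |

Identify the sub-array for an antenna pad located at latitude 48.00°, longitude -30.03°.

Central

The point has longitude = -30.03 and latitude = 48.00.
Only Central satisfies -31.27 ≤ longitude ≤ -28.97 and 47.10 ≤ latitude ≤ 49.38.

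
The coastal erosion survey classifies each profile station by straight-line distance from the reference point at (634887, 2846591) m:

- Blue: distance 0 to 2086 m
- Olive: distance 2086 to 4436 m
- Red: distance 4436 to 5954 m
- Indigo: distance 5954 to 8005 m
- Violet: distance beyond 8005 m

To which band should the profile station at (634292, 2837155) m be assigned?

Distance = √((634292−634887)² + (2837155−2846591)²) = √(354025.000 + 89038096.000) = 9454.741 m.
8005 ≤ 9454.741 < ∞ → Violet.

Violet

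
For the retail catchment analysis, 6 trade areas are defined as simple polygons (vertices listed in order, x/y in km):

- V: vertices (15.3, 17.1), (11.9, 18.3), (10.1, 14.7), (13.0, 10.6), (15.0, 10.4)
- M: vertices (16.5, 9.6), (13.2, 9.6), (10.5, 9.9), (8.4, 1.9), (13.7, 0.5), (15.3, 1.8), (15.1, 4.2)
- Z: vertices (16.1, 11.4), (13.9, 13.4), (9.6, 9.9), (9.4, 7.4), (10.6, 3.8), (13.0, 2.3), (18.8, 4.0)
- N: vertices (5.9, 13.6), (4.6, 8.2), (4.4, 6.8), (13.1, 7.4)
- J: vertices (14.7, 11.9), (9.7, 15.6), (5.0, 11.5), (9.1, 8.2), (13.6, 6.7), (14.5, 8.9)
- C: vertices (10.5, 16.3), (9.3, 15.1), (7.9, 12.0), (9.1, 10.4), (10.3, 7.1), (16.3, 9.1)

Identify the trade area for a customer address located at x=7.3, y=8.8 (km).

N

Cast a ray rightward from (7.3, 8.8). For each polygon, the edges (by vertex number in listed order) whose endpoints lie on opposite sides of y = 8.8, where each meets that height, and whether that is right or left of the point:
V: no edge straddles that height → 0 crossings.
M: 3–4 at x≈10.21 (right), 7–1 at x≈16.29 (right) → 2 crossings.
Z: 3–4 at x≈9.51 (right), 7–1 at x≈17.05 (right) → 2 crossings.
N: 1–2 at x≈4.74 (left), 4–1 at x≈11.47 (right) → 1 crossing.
J: 3–4 at x≈8.35 (right), 5–6 at x≈14.46 (right) → 2 crossings.
C: 4–5 at x≈9.68 (right), 5–6 at x≈15.40 (right) → 2 crossings.
Only N has an odd count, so the point is inside N.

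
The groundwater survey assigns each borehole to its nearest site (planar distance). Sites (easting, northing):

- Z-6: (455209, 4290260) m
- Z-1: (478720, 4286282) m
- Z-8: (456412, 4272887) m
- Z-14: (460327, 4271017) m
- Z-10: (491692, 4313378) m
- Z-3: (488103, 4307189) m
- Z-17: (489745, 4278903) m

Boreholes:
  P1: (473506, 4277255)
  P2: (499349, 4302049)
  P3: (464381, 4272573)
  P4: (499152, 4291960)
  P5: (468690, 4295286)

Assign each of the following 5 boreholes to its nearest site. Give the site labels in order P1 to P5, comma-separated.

P1 → Z-1 (d²=108672525.00)
P2 → Z-3 (d²=152892116.00)
P3 → Z-14 (d²=18856052.00)
P4 → Z-17 (d²=258976898.00)
P5 → Z-1 (d²=181672916.00)

Z-1, Z-3, Z-14, Z-17, Z-1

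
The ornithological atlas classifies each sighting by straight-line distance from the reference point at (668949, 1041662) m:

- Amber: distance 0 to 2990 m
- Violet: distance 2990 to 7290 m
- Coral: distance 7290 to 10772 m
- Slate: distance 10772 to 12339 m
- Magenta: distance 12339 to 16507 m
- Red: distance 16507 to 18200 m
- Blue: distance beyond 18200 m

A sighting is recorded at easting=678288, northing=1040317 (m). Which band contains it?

Coral

Distance = √((678288−668949)² + (1040317−1041662)²) = √(87216921.000 + 1809025.000) = 9435.356 m.
7290 ≤ 9435.356 < 10772 → Coral.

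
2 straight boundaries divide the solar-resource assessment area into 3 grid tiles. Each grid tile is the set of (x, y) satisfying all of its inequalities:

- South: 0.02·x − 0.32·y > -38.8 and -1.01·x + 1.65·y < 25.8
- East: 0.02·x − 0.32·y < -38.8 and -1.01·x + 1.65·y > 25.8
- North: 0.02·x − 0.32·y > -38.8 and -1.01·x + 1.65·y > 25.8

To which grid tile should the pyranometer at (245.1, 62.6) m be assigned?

0.02·245.1 − 0.32·62.6 = -15.130, which is > -38.8
-1.01·245.1 + 1.65·62.6 = -144.261, which is < 25.8
This sign pattern matches South.

South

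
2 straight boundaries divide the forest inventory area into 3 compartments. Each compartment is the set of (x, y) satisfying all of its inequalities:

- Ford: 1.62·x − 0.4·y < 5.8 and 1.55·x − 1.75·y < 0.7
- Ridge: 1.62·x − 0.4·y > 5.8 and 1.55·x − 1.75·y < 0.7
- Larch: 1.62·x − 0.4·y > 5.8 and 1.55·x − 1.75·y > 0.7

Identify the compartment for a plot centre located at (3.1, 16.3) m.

1.62·3.1 − 0.4·16.3 = -1.498, which is < 5.8
1.55·3.1 − 1.75·16.3 = -23.720, which is < 0.7
This sign pattern matches Ford.

Ford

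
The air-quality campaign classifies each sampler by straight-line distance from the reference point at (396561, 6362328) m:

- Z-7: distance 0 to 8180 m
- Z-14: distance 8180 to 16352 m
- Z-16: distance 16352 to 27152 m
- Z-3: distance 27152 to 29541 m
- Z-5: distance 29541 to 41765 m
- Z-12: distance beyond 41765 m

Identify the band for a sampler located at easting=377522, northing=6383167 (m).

Distance = √((377522−396561)² + (6383167−6362328)²) = √(362483521.000 + 434263921.000) = 28226.715 m.
27152 ≤ 28226.715 < 29541 → Z-3.

Z-3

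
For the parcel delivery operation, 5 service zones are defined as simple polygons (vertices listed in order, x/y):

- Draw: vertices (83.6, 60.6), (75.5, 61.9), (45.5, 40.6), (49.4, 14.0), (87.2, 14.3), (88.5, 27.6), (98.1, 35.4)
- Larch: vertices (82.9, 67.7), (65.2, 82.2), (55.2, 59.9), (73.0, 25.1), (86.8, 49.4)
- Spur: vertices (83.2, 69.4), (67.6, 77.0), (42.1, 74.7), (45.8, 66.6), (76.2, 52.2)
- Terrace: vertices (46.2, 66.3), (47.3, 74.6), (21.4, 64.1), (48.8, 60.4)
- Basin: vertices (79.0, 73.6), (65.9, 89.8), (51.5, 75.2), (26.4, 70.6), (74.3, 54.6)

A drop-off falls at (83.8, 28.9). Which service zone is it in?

Draw

Cast a ray rightward from (83.8, 28.9). For each polygon, the edges (by vertex number in listed order) whose endpoints lie on opposite sides of y = 28.9, where each meets that height, and whether that is right or left of the point:
Draw: 3–4 at x≈47.22 (left), 6–7 at x≈90.10 (right) → 1 crossing.
Larch: 3–4 at x≈71.06 (left), 4–5 at x≈75.16 (left) → 0 crossings.
Spur: no edge straddles that height → 0 crossings.
Terrace: no edge straddles that height → 0 crossings.
Basin: no edge straddles that height → 0 crossings.
Only Draw has an odd count, so the point is inside Draw.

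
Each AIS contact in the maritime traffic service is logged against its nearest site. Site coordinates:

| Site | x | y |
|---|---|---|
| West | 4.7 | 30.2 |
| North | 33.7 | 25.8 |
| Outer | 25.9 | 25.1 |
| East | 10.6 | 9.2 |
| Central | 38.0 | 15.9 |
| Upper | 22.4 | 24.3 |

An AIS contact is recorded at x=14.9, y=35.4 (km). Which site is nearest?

West

Squared distances to each site:
West: 131.080; North: 445.600; Outer: 227.090; East: 704.930; Central: 913.860; Upper: 179.460.
Minimum at West.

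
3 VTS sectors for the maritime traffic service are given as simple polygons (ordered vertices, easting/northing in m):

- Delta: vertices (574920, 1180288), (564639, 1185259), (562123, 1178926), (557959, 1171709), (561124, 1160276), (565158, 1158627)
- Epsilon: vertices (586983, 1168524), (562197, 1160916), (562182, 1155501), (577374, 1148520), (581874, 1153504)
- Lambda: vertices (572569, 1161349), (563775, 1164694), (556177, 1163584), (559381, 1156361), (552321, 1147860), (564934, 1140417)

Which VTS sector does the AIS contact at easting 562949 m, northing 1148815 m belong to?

Cast a ray rightward from (562949, 1148815). For each polygon, the edges (by vertex number in listed order) whose endpoints lie on opposite sides of northing = 1148815, where each meets that height, and whether that is right or left of the point:
Delta: no edge straddles that height → 0 crossings.
Epsilon: 3–4 at easting≈576732.0 (right), 4–5 at easting≈577640.4 (right) → 2 crossings.
Lambda: 4–5 at easting≈553114.1 (left), 6–1 at easting≈567997.2 (right) → 1 crossing.
Only Lambda has an odd count, so the point is inside Lambda.

Lambda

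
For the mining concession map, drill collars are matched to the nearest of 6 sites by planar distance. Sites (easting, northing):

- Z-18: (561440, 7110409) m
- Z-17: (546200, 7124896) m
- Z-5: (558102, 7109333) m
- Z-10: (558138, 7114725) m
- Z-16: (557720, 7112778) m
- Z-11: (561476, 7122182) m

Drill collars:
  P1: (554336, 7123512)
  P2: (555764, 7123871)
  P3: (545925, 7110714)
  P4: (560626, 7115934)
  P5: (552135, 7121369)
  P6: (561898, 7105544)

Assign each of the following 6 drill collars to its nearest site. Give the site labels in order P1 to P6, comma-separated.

P1 → Z-11 (d²=52748500.00)
P2 → Z-11 (d²=35479665.00)
P3 → Z-16 (d²=143382121.00)
P4 → Z-10 (d²=7651825.00)
P5 → Z-17 (d²=47663954.00)
P6 → Z-18 (d²=23877989.00)

Z-11, Z-11, Z-16, Z-10, Z-17, Z-18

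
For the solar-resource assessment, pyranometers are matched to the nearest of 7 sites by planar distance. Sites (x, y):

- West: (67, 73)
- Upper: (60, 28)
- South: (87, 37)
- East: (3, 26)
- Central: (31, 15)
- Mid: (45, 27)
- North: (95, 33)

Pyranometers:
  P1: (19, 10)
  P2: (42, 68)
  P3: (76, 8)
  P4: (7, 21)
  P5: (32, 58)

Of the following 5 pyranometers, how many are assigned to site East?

P1 → Central
P2 → West
P3 → Upper
P4 → East
P5 → Mid
1 of the 5 goes to East.

1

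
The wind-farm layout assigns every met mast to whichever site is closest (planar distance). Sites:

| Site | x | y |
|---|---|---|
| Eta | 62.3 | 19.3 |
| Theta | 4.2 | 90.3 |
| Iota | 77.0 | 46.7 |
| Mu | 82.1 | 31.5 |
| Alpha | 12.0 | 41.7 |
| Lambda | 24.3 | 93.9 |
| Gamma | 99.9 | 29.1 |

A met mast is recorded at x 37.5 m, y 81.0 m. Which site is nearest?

Lambda

Squared distances to each site:
Eta: 4421.930; Theta: 1195.380; Iota: 2736.740; Mu: 4439.410; Alpha: 2194.740; Lambda: 340.650; Gamma: 6587.370.
Minimum at Lambda.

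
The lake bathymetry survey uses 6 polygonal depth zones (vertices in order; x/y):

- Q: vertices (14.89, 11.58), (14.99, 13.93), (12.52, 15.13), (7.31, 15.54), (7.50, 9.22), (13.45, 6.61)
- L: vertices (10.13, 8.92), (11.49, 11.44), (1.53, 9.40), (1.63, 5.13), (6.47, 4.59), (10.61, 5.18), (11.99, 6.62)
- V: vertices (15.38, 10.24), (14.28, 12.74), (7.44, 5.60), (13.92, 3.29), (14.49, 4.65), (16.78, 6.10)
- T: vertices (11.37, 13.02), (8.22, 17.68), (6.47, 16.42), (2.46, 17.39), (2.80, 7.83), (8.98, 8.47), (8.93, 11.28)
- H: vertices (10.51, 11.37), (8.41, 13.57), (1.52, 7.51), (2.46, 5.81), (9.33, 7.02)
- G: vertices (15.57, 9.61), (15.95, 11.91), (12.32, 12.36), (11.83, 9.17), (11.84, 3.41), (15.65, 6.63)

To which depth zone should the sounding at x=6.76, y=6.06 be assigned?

L

Cast a ray rightward from (6.76, 6.06). For each polygon, the edges (by vertex number in listed order) whose endpoints lie on opposite sides of y = 6.06, where each meets that height, and whether that is right or left of the point:
Q: no edge straddles that height → 0 crossings.
L: 3–4 at x≈1.608 (left), 6–7 at x≈11.453 (right) → 1 crossing.
V: 2–3 at x≈7.881 (right), 5–6 at x≈16.717 (right) → 2 crossings.
T: no edge straddles that height → 0 crossings.
H: 3–4 at x≈2.322 (left), 4–5 at x≈3.879 (left) → 0 crossings.
G: 4–5 at x≈11.835 (right), 5–6 at x≈14.976 (right) → 2 crossings.
Only L has an odd count, so the point is inside L.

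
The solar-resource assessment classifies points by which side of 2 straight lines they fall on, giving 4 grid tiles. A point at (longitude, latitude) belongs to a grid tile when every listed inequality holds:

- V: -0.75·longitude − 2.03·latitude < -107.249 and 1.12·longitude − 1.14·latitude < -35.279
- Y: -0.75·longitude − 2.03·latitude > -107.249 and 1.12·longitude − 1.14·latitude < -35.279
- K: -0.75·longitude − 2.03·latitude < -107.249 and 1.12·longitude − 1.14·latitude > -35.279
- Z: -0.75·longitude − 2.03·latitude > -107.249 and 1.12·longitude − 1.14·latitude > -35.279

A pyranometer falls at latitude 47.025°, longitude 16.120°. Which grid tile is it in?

-0.75·16.120 − 2.03·47.025 = -107.551, which is < -107.249
1.12·16.120 − 1.14·47.025 = -35.554, which is < -35.279
This sign pattern matches V.

V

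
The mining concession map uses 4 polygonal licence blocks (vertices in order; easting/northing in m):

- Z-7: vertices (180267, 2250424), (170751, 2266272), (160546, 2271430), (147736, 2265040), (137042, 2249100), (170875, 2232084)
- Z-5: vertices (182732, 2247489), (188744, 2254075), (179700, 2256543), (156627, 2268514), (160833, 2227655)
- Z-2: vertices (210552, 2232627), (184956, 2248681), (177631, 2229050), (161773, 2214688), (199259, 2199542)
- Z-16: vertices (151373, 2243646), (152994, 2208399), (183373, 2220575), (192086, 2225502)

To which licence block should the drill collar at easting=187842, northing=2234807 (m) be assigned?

Z-2

Cast a ray rightward from (187842, 2234807). For each polygon, the edges (by vertex number in listed order) whose endpoints lie on opposite sides of northing = 2234807, where each meets that height, and whether that is right or left of the point:
Z-7: 5–6 at easting≈165460.8 (left), 6–1 at easting≈172269.5 (left) → 0 crossings.
Z-5: 4–5 at easting≈160096.8 (left), 5–1 at easting≈168729.6 (left) → 0 crossings.
Z-2: 1–2 at easting≈207076.3 (right), 2–3 at easting≈179779.1 (left) → 1 crossing.
Z-16: 1–2 at easting≈151779.5 (left), 4–1 at easting≈171206.7 (left) → 0 crossings.
Only Z-2 has an odd count, so the point is inside Z-2.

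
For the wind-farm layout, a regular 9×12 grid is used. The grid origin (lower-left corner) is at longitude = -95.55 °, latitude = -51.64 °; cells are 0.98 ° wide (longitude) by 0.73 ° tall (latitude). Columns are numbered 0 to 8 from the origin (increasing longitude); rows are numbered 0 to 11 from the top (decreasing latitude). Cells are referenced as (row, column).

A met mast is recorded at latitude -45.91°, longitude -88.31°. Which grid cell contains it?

Column index: ⌊(-88.31 − -95.55) / 0.98⌋ = ⌊7.388⌋ = 7
Row offset from origin: ⌊(-45.91 − -51.64) / 0.73⌋ = ⌊7.849⌋ = 7 → row 4 (counted from top)

(4, 7)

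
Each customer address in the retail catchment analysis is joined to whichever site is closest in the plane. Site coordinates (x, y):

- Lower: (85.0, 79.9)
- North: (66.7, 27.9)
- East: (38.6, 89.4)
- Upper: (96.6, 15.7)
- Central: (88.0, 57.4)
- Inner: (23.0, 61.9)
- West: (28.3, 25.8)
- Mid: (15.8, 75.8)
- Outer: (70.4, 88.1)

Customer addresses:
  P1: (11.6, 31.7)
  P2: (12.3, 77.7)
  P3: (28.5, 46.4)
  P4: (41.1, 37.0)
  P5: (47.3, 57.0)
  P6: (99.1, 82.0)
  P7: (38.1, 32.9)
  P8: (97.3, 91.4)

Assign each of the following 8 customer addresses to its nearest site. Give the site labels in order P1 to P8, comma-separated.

West, Mid, Inner, West, Inner, Lower, West, Lower

P1 → West (d²=313.70)
P2 → Mid (d²=15.86)
P3 → Inner (d²=270.50)
P4 → West (d²=289.28)
P5 → Inner (d²=614.50)
P6 → Lower (d²=203.22)
P7 → West (d²=146.45)
P8 → Lower (d²=283.54)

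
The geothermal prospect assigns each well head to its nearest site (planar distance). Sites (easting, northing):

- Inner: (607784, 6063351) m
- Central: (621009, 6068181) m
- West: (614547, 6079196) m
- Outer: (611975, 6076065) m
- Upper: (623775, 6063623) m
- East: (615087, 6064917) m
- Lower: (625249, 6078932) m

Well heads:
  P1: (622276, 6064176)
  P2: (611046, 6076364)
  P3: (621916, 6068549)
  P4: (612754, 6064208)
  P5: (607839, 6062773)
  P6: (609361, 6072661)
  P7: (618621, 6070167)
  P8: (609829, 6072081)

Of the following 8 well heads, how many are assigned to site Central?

P1 → Upper
P2 → Outer
P3 → Central
P4 → East
P5 → Inner
P6 → Outer
P7 → Central
P8 → Outer
2 of the 8 go to Central.

2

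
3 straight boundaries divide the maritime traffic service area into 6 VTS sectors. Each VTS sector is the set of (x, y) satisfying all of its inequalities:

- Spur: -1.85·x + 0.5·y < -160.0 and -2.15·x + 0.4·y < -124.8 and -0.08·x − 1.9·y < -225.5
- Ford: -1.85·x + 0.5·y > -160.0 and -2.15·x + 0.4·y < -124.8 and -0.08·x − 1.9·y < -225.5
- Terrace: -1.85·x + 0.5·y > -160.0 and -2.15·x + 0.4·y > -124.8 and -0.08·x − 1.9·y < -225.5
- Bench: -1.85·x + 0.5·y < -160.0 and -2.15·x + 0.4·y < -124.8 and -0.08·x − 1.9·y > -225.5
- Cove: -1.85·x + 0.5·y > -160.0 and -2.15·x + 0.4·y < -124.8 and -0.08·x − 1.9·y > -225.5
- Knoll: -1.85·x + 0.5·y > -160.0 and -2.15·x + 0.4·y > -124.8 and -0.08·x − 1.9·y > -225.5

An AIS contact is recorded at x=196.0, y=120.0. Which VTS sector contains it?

-1.85·196.0 + 0.5·120.0 = -302.600, which is < -160.0
-2.15·196.0 + 0.4·120.0 = -373.400, which is < -124.8
-0.08·196.0 − 1.9·120.0 = -243.680, which is < -225.5
This sign pattern matches Spur.

Spur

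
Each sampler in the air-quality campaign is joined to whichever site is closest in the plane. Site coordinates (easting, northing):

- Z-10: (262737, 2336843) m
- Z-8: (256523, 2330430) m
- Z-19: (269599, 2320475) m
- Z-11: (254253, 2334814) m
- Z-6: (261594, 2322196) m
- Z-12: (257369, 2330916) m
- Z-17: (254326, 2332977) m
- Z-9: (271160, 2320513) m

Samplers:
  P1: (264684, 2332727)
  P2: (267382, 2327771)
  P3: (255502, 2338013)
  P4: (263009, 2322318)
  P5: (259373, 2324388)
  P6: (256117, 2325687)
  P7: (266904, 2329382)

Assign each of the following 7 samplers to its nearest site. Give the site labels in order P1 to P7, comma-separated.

P1 → Z-10 (d²=20732265.00)
P2 → Z-19 (d²=58146705.00)
P3 → Z-11 (d²=11793602.00)
P4 → Z-6 (d²=2017109.00)
P5 → Z-6 (d²=9737705.00)
P6 → Z-8 (d²=22660885.00)
P7 → Z-10 (d²=73030410.00)

Z-10, Z-19, Z-11, Z-6, Z-6, Z-8, Z-10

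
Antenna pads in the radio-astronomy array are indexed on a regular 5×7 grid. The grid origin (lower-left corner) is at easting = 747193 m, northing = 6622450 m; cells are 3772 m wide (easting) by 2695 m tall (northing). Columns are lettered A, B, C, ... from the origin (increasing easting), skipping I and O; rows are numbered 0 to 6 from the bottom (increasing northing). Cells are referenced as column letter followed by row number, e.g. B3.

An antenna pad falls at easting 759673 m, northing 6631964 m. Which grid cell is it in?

Column index: ⌊(759673 − 747193) / 3772⌋ = ⌊3.309⌋ = 3 → column D
Row offset from origin: ⌊(6631964 − 6622450) / 2695⌋ = ⌊3.530⌋ = 3 → row 3

D3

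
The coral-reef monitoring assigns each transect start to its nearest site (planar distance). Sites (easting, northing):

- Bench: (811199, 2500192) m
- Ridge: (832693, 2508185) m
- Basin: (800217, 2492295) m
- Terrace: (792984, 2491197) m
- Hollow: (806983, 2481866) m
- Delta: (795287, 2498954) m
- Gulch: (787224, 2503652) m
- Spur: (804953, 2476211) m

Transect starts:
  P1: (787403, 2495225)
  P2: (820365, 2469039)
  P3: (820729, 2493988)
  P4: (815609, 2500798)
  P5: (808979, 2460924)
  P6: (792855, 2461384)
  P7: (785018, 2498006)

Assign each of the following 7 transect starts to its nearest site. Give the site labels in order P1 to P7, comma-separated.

Terrace, Spur, Bench, Bench, Spur, Spur, Gulch

P1 → Terrace (d²=47372345.00)
P2 → Spur (d²=288967328.00)
P3 → Bench (d²=129310516.00)
P4 → Bench (d²=19815336.00)
P5 → Spur (d²=249901045.00)
P6 → Spur (d²=366201533.00)
P7 → Gulch (d²=36743752.00)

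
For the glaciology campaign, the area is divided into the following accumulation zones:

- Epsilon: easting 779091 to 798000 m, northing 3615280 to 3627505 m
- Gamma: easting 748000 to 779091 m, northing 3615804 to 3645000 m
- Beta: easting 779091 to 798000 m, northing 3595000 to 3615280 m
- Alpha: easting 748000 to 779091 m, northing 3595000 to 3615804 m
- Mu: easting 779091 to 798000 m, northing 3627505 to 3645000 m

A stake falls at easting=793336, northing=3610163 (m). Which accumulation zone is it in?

Beta

The point has easting = 793336 and northing = 3610163.
Only Beta satisfies 779091 ≤ easting ≤ 798000 and 3595000 ≤ northing ≤ 3615280.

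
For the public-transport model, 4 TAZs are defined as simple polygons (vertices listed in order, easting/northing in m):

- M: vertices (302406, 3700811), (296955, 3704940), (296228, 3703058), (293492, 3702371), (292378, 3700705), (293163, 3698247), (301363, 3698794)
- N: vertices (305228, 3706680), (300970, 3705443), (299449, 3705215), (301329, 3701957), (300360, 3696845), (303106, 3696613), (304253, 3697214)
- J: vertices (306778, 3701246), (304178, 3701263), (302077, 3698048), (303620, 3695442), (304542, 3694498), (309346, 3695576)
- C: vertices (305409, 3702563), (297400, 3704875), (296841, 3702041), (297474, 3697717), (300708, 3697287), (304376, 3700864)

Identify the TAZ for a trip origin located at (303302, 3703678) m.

N

Cast a ray rightward from (303302, 3703678). For each polygon, the edges (by vertex number in listed order) whose endpoints lie on opposite sides of northing = 3703678, where each meets that height, and whether that is right or left of the point:
M: 1–2 at easting≈298621.1 (left), 2–3 at easting≈296467.5 (left) → 0 crossings.
N: 3–4 at easting≈300335.9 (left), 7–1 at easting≈304918.8 (right) → 1 crossing.
J: no edge straddles that height → 0 crossings.
C: 1–2 at easting≈301546.5 (left), 2–3 at easting≈297163.9 (left) → 0 crossings.
Only N has an odd count, so the point is inside N.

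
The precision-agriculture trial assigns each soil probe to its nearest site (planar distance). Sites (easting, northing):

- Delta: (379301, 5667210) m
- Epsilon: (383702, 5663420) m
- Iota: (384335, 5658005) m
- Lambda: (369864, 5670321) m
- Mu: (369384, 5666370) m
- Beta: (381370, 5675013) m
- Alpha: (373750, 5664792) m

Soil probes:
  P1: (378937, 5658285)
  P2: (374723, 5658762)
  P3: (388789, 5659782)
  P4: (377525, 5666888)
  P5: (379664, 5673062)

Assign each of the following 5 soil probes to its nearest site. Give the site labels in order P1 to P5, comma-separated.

P1 → Iota (d²=29216804.00)
P2 → Alpha (d²=37307629.00)
P3 → Iota (d²=22995845.00)
P4 → Delta (d²=3257860.00)
P5 → Beta (d²=6716837.00)

Iota, Alpha, Iota, Delta, Beta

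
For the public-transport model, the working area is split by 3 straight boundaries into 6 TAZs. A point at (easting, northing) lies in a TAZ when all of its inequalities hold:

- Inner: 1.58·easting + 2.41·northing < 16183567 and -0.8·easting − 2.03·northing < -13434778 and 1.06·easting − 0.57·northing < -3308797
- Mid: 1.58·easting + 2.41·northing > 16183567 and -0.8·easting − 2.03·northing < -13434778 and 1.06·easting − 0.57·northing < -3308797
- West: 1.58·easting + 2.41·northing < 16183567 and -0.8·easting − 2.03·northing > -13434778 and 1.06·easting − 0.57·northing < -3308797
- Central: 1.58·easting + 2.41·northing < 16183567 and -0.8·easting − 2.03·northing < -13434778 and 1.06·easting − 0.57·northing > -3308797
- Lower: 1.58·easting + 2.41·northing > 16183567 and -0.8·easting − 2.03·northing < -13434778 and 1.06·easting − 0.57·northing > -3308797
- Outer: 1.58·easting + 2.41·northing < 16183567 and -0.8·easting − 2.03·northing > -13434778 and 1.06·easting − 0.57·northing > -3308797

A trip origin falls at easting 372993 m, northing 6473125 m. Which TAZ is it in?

Lower

1.58·372993 + 2.41·6473125 = 16189560.190, which is > 16183567
-0.8·372993 − 2.03·6473125 = -13438838.150, which is < -13434778
1.06·372993 − 0.57·6473125 = -3294308.670, which is > -3308797
This sign pattern matches Lower.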